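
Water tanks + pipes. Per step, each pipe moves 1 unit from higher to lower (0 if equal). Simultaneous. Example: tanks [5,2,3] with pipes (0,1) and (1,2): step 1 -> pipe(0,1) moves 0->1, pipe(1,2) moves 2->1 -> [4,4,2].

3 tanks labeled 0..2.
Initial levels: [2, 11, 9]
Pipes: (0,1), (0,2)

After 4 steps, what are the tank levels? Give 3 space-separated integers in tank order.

Step 1: flows [1->0,2->0] -> levels [4 10 8]
Step 2: flows [1->0,2->0] -> levels [6 9 7]
Step 3: flows [1->0,2->0] -> levels [8 8 6]
Step 4: flows [0=1,0->2] -> levels [7 8 7]

Answer: 7 8 7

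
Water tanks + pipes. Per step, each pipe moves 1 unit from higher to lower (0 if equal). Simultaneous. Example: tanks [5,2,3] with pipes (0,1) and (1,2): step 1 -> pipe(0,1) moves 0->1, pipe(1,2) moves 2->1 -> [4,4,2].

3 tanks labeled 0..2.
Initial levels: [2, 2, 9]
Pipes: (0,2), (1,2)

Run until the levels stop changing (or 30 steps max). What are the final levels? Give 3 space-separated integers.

Step 1: flows [2->0,2->1] -> levels [3 3 7]
Step 2: flows [2->0,2->1] -> levels [4 4 5]
Step 3: flows [2->0,2->1] -> levels [5 5 3]
Step 4: flows [0->2,1->2] -> levels [4 4 5]
  -> period-2 cycle: step 4 state = step 2 state; never stabilizes
  -> state at step 30: (30-2) mod 2 = 0, same as step 2 -> [4 4 5]

Answer: 4 4 5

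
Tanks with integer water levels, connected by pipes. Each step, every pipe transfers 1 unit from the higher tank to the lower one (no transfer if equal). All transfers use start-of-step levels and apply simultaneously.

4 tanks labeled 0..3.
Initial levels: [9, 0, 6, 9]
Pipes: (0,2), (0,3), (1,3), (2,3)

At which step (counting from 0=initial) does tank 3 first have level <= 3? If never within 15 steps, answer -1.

Answer: -1

Derivation:
Step 1: flows [0->2,0=3,3->1,3->2] -> levels [8 1 8 7]
Step 2: flows [0=2,0->3,3->1,2->3] -> levels [7 2 7 8]
Step 3: flows [0=2,3->0,3->1,3->2] -> levels [8 3 8 5]
Step 4: flows [0=2,0->3,3->1,2->3] -> levels [7 4 7 6]
Step 5: flows [0=2,0->3,3->1,2->3] -> levels [6 5 6 7]
Step 6: flows [0=2,3->0,3->1,3->2] -> levels [7 6 7 4]
Step 7: flows [0=2,0->3,1->3,2->3] -> levels [6 5 6 7]
  -> period-2 cycle (repeats step 5); tank 3 never drops to <=3
Tank 3 never reaches <=3 within 15 steps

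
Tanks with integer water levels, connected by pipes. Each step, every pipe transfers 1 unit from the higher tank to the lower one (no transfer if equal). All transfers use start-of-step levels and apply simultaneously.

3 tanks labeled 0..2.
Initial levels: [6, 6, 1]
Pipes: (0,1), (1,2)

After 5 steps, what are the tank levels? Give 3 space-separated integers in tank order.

Step 1: flows [0=1,1->2] -> levels [6 5 2]
Step 2: flows [0->1,1->2] -> levels [5 5 3]
Step 3: flows [0=1,1->2] -> levels [5 4 4]
Step 4: flows [0->1,1=2] -> levels [4 5 4]
Step 5: flows [1->0,1->2] -> levels [5 3 5]

Answer: 5 3 5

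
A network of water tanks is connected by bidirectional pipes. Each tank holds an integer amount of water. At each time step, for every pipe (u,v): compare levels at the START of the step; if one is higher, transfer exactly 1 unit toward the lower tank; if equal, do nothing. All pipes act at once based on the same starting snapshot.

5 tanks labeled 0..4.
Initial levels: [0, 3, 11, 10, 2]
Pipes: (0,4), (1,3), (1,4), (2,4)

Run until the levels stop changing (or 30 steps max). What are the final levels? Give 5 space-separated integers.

Step 1: flows [4->0,3->1,1->4,2->4] -> levels [1 3 10 9 3]
Step 2: flows [4->0,3->1,1=4,2->4] -> levels [2 4 9 8 3]
Step 3: flows [4->0,3->1,1->4,2->4] -> levels [3 4 8 7 4]
Step 4: flows [4->0,3->1,1=4,2->4] -> levels [4 5 7 6 4]
Step 5: flows [0=4,3->1,1->4,2->4] -> levels [4 5 6 5 6]
Step 6: flows [4->0,1=3,4->1,2=4] -> levels [5 6 6 5 4]
Step 7: flows [0->4,1->3,1->4,2->4] -> levels [4 4 5 6 7]
Step 8: flows [4->0,3->1,4->1,4->2] -> levels [5 6 6 5 4]
  -> period-2 cycle: step 8 state = step 6 state; never stabilizes
  -> state at step 30: (30-6) mod 2 = 0, same as step 6 -> [5 6 6 5 4]

Answer: 5 6 6 5 4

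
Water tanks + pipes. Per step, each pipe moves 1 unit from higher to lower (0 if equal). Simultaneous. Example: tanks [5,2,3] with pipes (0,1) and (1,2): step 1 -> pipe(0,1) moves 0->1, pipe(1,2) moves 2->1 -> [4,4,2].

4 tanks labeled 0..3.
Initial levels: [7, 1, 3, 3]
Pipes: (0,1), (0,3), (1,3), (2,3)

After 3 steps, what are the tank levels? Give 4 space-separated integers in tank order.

Step 1: flows [0->1,0->3,3->1,2=3] -> levels [5 3 3 3]
Step 2: flows [0->1,0->3,1=3,2=3] -> levels [3 4 3 4]
Step 3: flows [1->0,3->0,1=3,3->2] -> levels [5 3 4 2]

Answer: 5 3 4 2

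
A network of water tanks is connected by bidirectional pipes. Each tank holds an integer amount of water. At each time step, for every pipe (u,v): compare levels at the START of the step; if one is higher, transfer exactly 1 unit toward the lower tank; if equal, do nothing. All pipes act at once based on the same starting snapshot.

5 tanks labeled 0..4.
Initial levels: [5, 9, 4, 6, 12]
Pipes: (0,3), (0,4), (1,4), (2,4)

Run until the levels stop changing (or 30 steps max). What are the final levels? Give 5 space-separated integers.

Step 1: flows [3->0,4->0,4->1,4->2] -> levels [7 10 5 5 9]
Step 2: flows [0->3,4->0,1->4,4->2] -> levels [7 9 6 6 8]
Step 3: flows [0->3,4->0,1->4,4->2] -> levels [7 8 7 7 7]
Step 4: flows [0=3,0=4,1->4,2=4] -> levels [7 7 7 7 8]
Step 5: flows [0=3,4->0,4->1,4->2] -> levels [8 8 8 7 5]
Step 6: flows [0->3,0->4,1->4,2->4] -> levels [6 7 7 8 8]
Step 7: flows [3->0,4->0,4->1,4->2] -> levels [8 8 8 7 5]
  -> period-2 cycle: step 7 state = step 5 state; never stabilizes
  -> state at step 30: (30-5) mod 2 = 1, same as step 6 -> [6 7 7 8 8]

Answer: 6 7 7 8 8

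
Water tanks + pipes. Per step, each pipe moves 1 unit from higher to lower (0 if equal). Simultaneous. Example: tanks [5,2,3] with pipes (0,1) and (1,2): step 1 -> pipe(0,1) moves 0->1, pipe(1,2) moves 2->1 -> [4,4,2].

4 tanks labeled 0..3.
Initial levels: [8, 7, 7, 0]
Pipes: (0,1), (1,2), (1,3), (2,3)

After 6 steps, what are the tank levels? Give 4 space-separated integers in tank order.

Step 1: flows [0->1,1=2,1->3,2->3] -> levels [7 7 6 2]
Step 2: flows [0=1,1->2,1->3,2->3] -> levels [7 5 6 4]
Step 3: flows [0->1,2->1,1->3,2->3] -> levels [6 6 4 6]
Step 4: flows [0=1,1->2,1=3,3->2] -> levels [6 5 6 5]
Step 5: flows [0->1,2->1,1=3,2->3] -> levels [5 7 4 6]
Step 6: flows [1->0,1->2,1->3,3->2] -> levels [6 4 6 6]

Answer: 6 4 6 6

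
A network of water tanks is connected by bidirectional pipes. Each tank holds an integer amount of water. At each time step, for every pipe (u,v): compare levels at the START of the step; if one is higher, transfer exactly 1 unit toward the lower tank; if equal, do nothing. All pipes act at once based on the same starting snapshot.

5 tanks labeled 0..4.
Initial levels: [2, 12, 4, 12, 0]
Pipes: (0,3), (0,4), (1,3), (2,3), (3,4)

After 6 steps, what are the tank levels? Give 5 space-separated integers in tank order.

Step 1: flows [3->0,0->4,1=3,3->2,3->4] -> levels [2 12 5 9 2]
Step 2: flows [3->0,0=4,1->3,3->2,3->4] -> levels [3 11 6 7 3]
Step 3: flows [3->0,0=4,1->3,3->2,3->4] -> levels [4 10 7 5 4]
Step 4: flows [3->0,0=4,1->3,2->3,3->4] -> levels [5 9 6 5 5]
Step 5: flows [0=3,0=4,1->3,2->3,3=4] -> levels [5 8 5 7 5]
Step 6: flows [3->0,0=4,1->3,3->2,3->4] -> levels [6 7 6 5 6]

Answer: 6 7 6 5 6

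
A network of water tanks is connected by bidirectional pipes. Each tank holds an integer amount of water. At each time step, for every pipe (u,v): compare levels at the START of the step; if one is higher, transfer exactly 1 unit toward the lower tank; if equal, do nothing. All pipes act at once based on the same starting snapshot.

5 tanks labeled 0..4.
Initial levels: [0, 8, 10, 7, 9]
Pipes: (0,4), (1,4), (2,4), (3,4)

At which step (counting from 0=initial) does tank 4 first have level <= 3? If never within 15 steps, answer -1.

Answer: -1

Derivation:
Step 1: flows [4->0,4->1,2->4,4->3] -> levels [1 9 9 8 7]
Step 2: flows [4->0,1->4,2->4,3->4] -> levels [2 8 8 7 9]
Step 3: flows [4->0,4->1,4->2,4->3] -> levels [3 9 9 8 5]
Step 4: flows [4->0,1->4,2->4,3->4] -> levels [4 8 8 7 7]
Step 5: flows [4->0,1->4,2->4,3=4] -> levels [5 7 7 7 8]
Step 6: flows [4->0,4->1,4->2,4->3] -> levels [6 8 8 8 4]
Step 7: flows [0->4,1->4,2->4,3->4] -> levels [5 7 7 7 8]
  -> period-2 cycle (repeats step 5); tank 4 never drops to <=3
Tank 4 never reaches <=3 within 15 steps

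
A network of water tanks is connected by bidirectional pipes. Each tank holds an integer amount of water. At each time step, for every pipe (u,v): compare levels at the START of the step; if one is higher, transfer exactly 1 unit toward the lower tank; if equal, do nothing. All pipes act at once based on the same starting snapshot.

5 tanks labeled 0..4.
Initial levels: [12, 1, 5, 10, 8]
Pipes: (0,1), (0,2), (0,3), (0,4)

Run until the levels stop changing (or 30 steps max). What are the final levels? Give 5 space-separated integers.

Answer: 9 5 7 8 7

Derivation:
Step 1: flows [0->1,0->2,0->3,0->4] -> levels [8 2 6 11 9]
Step 2: flows [0->1,0->2,3->0,4->0] -> levels [8 3 7 10 8]
Step 3: flows [0->1,0->2,3->0,0=4] -> levels [7 4 8 9 8]
Step 4: flows [0->1,2->0,3->0,4->0] -> levels [9 5 7 8 7]
Step 5: flows [0->1,0->2,0->3,0->4] -> levels [5 6 8 9 8]
Step 6: flows [1->0,2->0,3->0,4->0] -> levels [9 5 7 8 7]
  -> period-2 cycle: step 6 state = step 4 state; never stabilizes
  -> state at step 30: (30-4) mod 2 = 0, same as step 4 -> [9 5 7 8 7]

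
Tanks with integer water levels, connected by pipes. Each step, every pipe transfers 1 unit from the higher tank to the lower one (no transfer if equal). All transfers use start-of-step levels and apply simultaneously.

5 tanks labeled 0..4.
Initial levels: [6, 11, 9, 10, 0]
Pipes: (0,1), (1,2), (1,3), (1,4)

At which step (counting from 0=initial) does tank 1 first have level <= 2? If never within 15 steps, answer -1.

Step 1: flows [1->0,1->2,1->3,1->4] -> levels [7 7 10 11 1]
Step 2: flows [0=1,2->1,3->1,1->4] -> levels [7 8 9 10 2]
Step 3: flows [1->0,2->1,3->1,1->4] -> levels [8 8 8 9 3]
Step 4: flows [0=1,1=2,3->1,1->4] -> levels [8 8 8 8 4]
Step 5: flows [0=1,1=2,1=3,1->4] -> levels [8 7 8 8 5]
Step 6: flows [0->1,2->1,3->1,1->4] -> levels [7 9 7 7 6]
Step 7: flows [1->0,1->2,1->3,1->4] -> levels [8 5 8 8 7]
Step 8: flows [0->1,2->1,3->1,4->1] -> levels [7 9 7 7 6]
  -> period-2 cycle (repeats step 6); tank 1 never drops to <=2
Tank 1 never reaches <=2 within 15 steps

Answer: -1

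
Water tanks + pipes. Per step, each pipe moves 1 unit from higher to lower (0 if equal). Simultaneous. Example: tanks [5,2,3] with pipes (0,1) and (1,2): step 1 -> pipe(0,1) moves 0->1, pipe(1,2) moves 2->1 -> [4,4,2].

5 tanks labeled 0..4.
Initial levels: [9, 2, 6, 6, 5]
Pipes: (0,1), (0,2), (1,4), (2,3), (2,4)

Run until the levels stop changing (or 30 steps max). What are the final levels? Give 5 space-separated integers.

Step 1: flows [0->1,0->2,4->1,2=3,2->4] -> levels [7 4 6 6 5]
Step 2: flows [0->1,0->2,4->1,2=3,2->4] -> levels [5 6 6 6 5]
Step 3: flows [1->0,2->0,1->4,2=3,2->4] -> levels [7 4 4 6 7]
Step 4: flows [0->1,0->2,4->1,3->2,4->2] -> levels [5 6 7 5 5]
Step 5: flows [1->0,2->0,1->4,2->3,2->4] -> levels [7 4 4 6 7]
  -> period-2 cycle: step 5 state = step 3 state; never stabilizes
  -> state at step 30: (30-3) mod 2 = 1, same as step 4 -> [5 6 7 5 5]

Answer: 5 6 7 5 5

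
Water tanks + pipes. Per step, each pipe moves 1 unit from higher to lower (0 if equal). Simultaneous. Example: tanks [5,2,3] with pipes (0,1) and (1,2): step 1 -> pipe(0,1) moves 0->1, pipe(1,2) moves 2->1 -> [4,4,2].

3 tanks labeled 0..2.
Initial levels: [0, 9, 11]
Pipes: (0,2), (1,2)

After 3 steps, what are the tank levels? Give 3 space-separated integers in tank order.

Step 1: flows [2->0,2->1] -> levels [1 10 9]
Step 2: flows [2->0,1->2] -> levels [2 9 9]
Step 3: flows [2->0,1=2] -> levels [3 9 8]

Answer: 3 9 8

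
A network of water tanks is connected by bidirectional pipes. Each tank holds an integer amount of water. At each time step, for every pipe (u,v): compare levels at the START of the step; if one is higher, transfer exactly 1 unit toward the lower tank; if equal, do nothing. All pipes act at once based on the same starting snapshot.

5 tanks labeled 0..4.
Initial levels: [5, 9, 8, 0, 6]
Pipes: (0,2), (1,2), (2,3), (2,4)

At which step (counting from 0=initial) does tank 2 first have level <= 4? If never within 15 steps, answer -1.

Step 1: flows [2->0,1->2,2->3,2->4] -> levels [6 8 6 1 7]
Step 2: flows [0=2,1->2,2->3,4->2] -> levels [6 7 7 2 6]
Step 3: flows [2->0,1=2,2->3,2->4] -> levels [7 7 4 3 7]
Tank 2 first reaches <=4 at step 3

Answer: 3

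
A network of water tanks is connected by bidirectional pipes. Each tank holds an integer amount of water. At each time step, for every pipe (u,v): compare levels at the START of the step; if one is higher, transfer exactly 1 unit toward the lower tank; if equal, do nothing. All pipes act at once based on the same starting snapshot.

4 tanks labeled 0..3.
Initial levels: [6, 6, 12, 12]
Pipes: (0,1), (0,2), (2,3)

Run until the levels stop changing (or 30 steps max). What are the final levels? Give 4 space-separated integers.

Step 1: flows [0=1,2->0,2=3] -> levels [7 6 11 12]
Step 2: flows [0->1,2->0,3->2] -> levels [7 7 11 11]
Step 3: flows [0=1,2->0,2=3] -> levels [8 7 10 11]
Step 4: flows [0->1,2->0,3->2] -> levels [8 8 10 10]
Step 5: flows [0=1,2->0,2=3] -> levels [9 8 9 10]
Step 6: flows [0->1,0=2,3->2] -> levels [8 9 10 9]
Step 7: flows [1->0,2->0,2->3] -> levels [10 8 8 10]
Step 8: flows [0->1,0->2,3->2] -> levels [8 9 10 9]
  -> period-2 cycle: step 8 state = step 6 state; never stabilizes
  -> state at step 30: (30-6) mod 2 = 0, same as step 6 -> [8 9 10 9]

Answer: 8 9 10 9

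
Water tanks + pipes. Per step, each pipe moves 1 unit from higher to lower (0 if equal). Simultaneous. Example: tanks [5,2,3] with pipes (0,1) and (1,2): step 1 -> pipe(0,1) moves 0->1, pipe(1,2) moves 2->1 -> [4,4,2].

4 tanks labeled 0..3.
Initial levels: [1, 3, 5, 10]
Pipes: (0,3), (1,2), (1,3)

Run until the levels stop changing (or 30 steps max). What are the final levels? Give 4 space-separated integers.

Answer: 4 4 6 5

Derivation:
Step 1: flows [3->0,2->1,3->1] -> levels [2 5 4 8]
Step 2: flows [3->0,1->2,3->1] -> levels [3 5 5 6]
Step 3: flows [3->0,1=2,3->1] -> levels [4 6 5 4]
Step 4: flows [0=3,1->2,1->3] -> levels [4 4 6 5]
Step 5: flows [3->0,2->1,3->1] -> levels [5 6 5 3]
Step 6: flows [0->3,1->2,1->3] -> levels [4 4 6 5]
  -> period-2 cycle: step 6 state = step 4 state; never stabilizes
  -> state at step 30: (30-4) mod 2 = 0, same as step 4 -> [4 4 6 5]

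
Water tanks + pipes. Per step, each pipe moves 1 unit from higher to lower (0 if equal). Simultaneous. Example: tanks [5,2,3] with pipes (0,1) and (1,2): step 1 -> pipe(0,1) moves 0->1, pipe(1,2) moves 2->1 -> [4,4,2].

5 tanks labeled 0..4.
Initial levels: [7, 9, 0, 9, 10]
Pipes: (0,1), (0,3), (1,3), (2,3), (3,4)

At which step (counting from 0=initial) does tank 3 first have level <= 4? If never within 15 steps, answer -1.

Step 1: flows [1->0,3->0,1=3,3->2,4->3] -> levels [9 8 1 8 9]
Step 2: flows [0->1,0->3,1=3,3->2,4->3] -> levels [7 9 2 9 8]
Step 3: flows [1->0,3->0,1=3,3->2,3->4] -> levels [9 8 3 6 9]
Step 4: flows [0->1,0->3,1->3,3->2,4->3] -> levels [7 8 4 8 8]
Step 5: flows [1->0,3->0,1=3,3->2,3=4] -> levels [9 7 5 6 8]
Step 6: flows [0->1,0->3,1->3,3->2,4->3] -> levels [7 7 6 8 7]
Step 7: flows [0=1,3->0,3->1,3->2,3->4] -> levels [8 8 7 4 8]
Tank 3 first reaches <=4 at step 7

Answer: 7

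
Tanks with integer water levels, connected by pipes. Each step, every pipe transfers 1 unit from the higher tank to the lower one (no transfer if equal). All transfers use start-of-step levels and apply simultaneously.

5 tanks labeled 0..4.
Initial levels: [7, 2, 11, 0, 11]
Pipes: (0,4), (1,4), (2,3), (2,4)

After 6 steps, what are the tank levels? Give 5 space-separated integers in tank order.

Step 1: flows [4->0,4->1,2->3,2=4] -> levels [8 3 10 1 9]
Step 2: flows [4->0,4->1,2->3,2->4] -> levels [9 4 8 2 8]
Step 3: flows [0->4,4->1,2->3,2=4] -> levels [8 5 7 3 8]
Step 4: flows [0=4,4->1,2->3,4->2] -> levels [8 6 7 4 6]
Step 5: flows [0->4,1=4,2->3,2->4] -> levels [7 6 5 5 8]
Step 6: flows [4->0,4->1,2=3,4->2] -> levels [8 7 6 5 5]

Answer: 8 7 6 5 5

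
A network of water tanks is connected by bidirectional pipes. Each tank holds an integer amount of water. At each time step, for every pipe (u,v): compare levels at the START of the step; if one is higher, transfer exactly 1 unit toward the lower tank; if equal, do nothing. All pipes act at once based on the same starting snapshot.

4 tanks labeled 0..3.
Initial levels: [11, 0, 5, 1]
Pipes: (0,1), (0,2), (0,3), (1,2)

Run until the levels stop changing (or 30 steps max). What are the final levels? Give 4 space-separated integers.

Answer: 6 4 4 3

Derivation:
Step 1: flows [0->1,0->2,0->3,2->1] -> levels [8 2 5 2]
Step 2: flows [0->1,0->2,0->3,2->1] -> levels [5 4 5 3]
Step 3: flows [0->1,0=2,0->3,2->1] -> levels [3 6 4 4]
Step 4: flows [1->0,2->0,3->0,1->2] -> levels [6 4 4 3]
Step 5: flows [0->1,0->2,0->3,1=2] -> levels [3 5 5 4]
Step 6: flows [1->0,2->0,3->0,1=2] -> levels [6 4 4 3]
  -> period-2 cycle: step 6 state = step 4 state; never stabilizes
  -> state at step 30: (30-4) mod 2 = 0, same as step 4 -> [6 4 4 3]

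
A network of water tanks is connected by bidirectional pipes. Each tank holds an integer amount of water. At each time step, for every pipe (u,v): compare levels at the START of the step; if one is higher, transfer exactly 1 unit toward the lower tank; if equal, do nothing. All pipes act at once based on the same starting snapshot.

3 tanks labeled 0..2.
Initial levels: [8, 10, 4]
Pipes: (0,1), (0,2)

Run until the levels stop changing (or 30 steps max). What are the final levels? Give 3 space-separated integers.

Step 1: flows [1->0,0->2] -> levels [8 9 5]
Step 2: flows [1->0,0->2] -> levels [8 8 6]
Step 3: flows [0=1,0->2] -> levels [7 8 7]
Step 4: flows [1->0,0=2] -> levels [8 7 7]
Step 5: flows [0->1,0->2] -> levels [6 8 8]
Step 6: flows [1->0,2->0] -> levels [8 7 7]
  -> period-2 cycle: step 6 state = step 4 state; never stabilizes
  -> state at step 30: (30-4) mod 2 = 0, same as step 4 -> [8 7 7]

Answer: 8 7 7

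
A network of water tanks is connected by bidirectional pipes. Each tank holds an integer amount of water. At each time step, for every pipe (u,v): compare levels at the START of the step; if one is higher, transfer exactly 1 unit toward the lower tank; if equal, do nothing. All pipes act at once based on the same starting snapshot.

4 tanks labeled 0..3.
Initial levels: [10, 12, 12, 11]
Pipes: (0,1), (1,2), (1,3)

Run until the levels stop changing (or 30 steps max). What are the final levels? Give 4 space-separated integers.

Step 1: flows [1->0,1=2,1->3] -> levels [11 10 12 12]
Step 2: flows [0->1,2->1,3->1] -> levels [10 13 11 11]
Step 3: flows [1->0,1->2,1->3] -> levels [11 10 12 12]
  -> period-2 cycle: step 3 state = step 1 state; never stabilizes
  -> state at step 30: (30-1) mod 2 = 1, same as step 2 -> [10 13 11 11]

Answer: 10 13 11 11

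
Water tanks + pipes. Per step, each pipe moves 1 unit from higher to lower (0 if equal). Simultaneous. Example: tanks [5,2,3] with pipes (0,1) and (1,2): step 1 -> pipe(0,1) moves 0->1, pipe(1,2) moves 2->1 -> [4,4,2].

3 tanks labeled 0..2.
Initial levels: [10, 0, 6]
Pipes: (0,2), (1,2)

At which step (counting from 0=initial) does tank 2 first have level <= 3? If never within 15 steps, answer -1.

Answer: -1

Derivation:
Step 1: flows [0->2,2->1] -> levels [9 1 6]
Step 2: flows [0->2,2->1] -> levels [8 2 6]
Step 3: flows [0->2,2->1] -> levels [7 3 6]
Step 4: flows [0->2,2->1] -> levels [6 4 6]
Step 5: flows [0=2,2->1] -> levels [6 5 5]
Step 6: flows [0->2,1=2] -> levels [5 5 6]
Step 7: flows [2->0,2->1] -> levels [6 6 4]
Step 8: flows [0->2,1->2] -> levels [5 5 6]
  -> period-2 cycle (repeats step 6); tank 2 never drops to <=3
Tank 2 never reaches <=3 within 15 steps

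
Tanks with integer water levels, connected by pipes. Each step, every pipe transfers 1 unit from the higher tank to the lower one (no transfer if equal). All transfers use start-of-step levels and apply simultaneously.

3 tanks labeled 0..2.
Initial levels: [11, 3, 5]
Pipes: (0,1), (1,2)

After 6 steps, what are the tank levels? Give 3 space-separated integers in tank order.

Step 1: flows [0->1,2->1] -> levels [10 5 4]
Step 2: flows [0->1,1->2] -> levels [9 5 5]
Step 3: flows [0->1,1=2] -> levels [8 6 5]
Step 4: flows [0->1,1->2] -> levels [7 6 6]
Step 5: flows [0->1,1=2] -> levels [6 7 6]
Step 6: flows [1->0,1->2] -> levels [7 5 7]

Answer: 7 5 7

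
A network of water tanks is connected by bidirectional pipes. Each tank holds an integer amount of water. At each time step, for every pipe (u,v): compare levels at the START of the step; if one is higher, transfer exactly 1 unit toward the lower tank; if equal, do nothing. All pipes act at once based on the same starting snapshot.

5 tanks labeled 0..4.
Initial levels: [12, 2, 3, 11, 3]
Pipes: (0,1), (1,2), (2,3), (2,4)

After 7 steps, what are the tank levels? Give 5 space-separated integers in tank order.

Answer: 6 7 6 6 6

Derivation:
Step 1: flows [0->1,2->1,3->2,2=4] -> levels [11 4 3 10 3]
Step 2: flows [0->1,1->2,3->2,2=4] -> levels [10 4 5 9 3]
Step 3: flows [0->1,2->1,3->2,2->4] -> levels [9 6 4 8 4]
Step 4: flows [0->1,1->2,3->2,2=4] -> levels [8 6 6 7 4]
Step 5: flows [0->1,1=2,3->2,2->4] -> levels [7 7 6 6 5]
Step 6: flows [0=1,1->2,2=3,2->4] -> levels [7 6 6 6 6]
Step 7: flows [0->1,1=2,2=3,2=4] -> levels [6 7 6 6 6]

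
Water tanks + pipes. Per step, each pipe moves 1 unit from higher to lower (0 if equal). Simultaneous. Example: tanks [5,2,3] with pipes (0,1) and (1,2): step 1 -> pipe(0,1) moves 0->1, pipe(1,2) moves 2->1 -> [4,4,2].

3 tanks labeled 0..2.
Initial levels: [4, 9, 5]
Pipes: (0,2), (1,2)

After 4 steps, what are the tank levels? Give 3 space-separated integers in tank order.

Answer: 6 6 6

Derivation:
Step 1: flows [2->0,1->2] -> levels [5 8 5]
Step 2: flows [0=2,1->2] -> levels [5 7 6]
Step 3: flows [2->0,1->2] -> levels [6 6 6]
Step 4: flows [0=2,1=2] -> levels [6 6 6]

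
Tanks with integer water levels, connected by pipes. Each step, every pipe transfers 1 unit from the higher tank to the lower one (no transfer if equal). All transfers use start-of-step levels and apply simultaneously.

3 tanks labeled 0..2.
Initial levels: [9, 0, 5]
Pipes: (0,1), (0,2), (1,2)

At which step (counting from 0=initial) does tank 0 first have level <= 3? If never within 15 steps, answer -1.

Answer: -1

Derivation:
Step 1: flows [0->1,0->2,2->1] -> levels [7 2 5]
Step 2: flows [0->1,0->2,2->1] -> levels [5 4 5]
Step 3: flows [0->1,0=2,2->1] -> levels [4 6 4]
Step 4: flows [1->0,0=2,1->2] -> levels [5 4 5]
  -> period-2 cycle (repeats step 2); tank 0 never drops to <=3
Tank 0 never reaches <=3 within 15 steps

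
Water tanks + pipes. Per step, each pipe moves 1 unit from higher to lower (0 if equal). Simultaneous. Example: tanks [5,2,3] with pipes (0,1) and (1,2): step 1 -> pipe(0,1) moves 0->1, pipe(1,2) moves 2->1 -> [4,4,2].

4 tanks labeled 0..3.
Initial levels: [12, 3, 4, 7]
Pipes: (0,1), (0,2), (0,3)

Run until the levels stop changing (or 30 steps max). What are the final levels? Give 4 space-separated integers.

Answer: 8 6 6 6

Derivation:
Step 1: flows [0->1,0->2,0->3] -> levels [9 4 5 8]
Step 2: flows [0->1,0->2,0->3] -> levels [6 5 6 9]
Step 3: flows [0->1,0=2,3->0] -> levels [6 6 6 8]
Step 4: flows [0=1,0=2,3->0] -> levels [7 6 6 7]
Step 5: flows [0->1,0->2,0=3] -> levels [5 7 7 7]
Step 6: flows [1->0,2->0,3->0] -> levels [8 6 6 6]
Step 7: flows [0->1,0->2,0->3] -> levels [5 7 7 7]
  -> period-2 cycle: step 7 state = step 5 state; never stabilizes
  -> state at step 30: (30-5) mod 2 = 1, same as step 6 -> [8 6 6 6]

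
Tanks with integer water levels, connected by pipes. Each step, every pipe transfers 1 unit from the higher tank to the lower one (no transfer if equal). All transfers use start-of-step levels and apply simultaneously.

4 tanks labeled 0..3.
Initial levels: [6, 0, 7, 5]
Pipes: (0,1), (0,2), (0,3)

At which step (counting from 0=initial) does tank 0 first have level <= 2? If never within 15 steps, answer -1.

Step 1: flows [0->1,2->0,0->3] -> levels [5 1 6 6]
Step 2: flows [0->1,2->0,3->0] -> levels [6 2 5 5]
Step 3: flows [0->1,0->2,0->3] -> levels [3 3 6 6]
Step 4: flows [0=1,2->0,3->0] -> levels [5 3 5 5]
Step 5: flows [0->1,0=2,0=3] -> levels [4 4 5 5]
Step 6: flows [0=1,2->0,3->0] -> levels [6 4 4 4]
Step 7: flows [0->1,0->2,0->3] -> levels [3 5 5 5]
Step 8: flows [1->0,2->0,3->0] -> levels [6 4 4 4]
  -> period-2 cycle (repeats step 6); tank 0 never drops to <=2
Tank 0 never reaches <=2 within 15 steps

Answer: -1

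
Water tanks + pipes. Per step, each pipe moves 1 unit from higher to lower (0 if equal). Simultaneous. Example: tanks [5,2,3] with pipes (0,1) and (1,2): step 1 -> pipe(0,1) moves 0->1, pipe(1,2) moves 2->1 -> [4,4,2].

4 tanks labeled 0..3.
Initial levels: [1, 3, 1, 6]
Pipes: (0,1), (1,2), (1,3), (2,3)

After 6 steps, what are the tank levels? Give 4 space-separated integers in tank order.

Step 1: flows [1->0,1->2,3->1,3->2] -> levels [2 2 3 4]
Step 2: flows [0=1,2->1,3->1,3->2] -> levels [2 4 3 2]
Step 3: flows [1->0,1->2,1->3,2->3] -> levels [3 1 3 4]
Step 4: flows [0->1,2->1,3->1,3->2] -> levels [2 4 3 2]
  -> period-2 cycle: step 4 state = step 2 state
  -> state at step 6: (6-2) mod 2 = 0, same as step 2 -> [2 4 3 2]

Answer: 2 4 3 2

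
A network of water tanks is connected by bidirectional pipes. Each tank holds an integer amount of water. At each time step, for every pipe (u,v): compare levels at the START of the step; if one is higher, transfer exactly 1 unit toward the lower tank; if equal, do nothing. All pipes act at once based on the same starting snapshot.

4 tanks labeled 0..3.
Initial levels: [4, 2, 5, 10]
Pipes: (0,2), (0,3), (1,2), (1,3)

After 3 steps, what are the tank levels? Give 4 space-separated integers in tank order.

Answer: 5 6 5 5

Derivation:
Step 1: flows [2->0,3->0,2->1,3->1] -> levels [6 4 3 8]
Step 2: flows [0->2,3->0,1->2,3->1] -> levels [6 4 5 6]
Step 3: flows [0->2,0=3,2->1,3->1] -> levels [5 6 5 5]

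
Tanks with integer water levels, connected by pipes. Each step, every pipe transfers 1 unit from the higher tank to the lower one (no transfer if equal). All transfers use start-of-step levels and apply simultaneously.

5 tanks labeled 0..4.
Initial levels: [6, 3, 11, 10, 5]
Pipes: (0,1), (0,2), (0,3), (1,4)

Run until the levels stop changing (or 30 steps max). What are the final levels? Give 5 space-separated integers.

Step 1: flows [0->1,2->0,3->0,4->1] -> levels [7 5 10 9 4]
Step 2: flows [0->1,2->0,3->0,1->4] -> levels [8 5 9 8 5]
Step 3: flows [0->1,2->0,0=3,1=4] -> levels [8 6 8 8 5]
Step 4: flows [0->1,0=2,0=3,1->4] -> levels [7 6 8 8 6]
Step 5: flows [0->1,2->0,3->0,1=4] -> levels [8 7 7 7 6]
Step 6: flows [0->1,0->2,0->3,1->4] -> levels [5 7 8 8 7]
Step 7: flows [1->0,2->0,3->0,1=4] -> levels [8 6 7 7 7]
Step 8: flows [0->1,0->2,0->3,4->1] -> levels [5 8 8 8 6]
Step 9: flows [1->0,2->0,3->0,1->4] -> levels [8 6 7 7 7]
  -> period-2 cycle: step 9 state = step 7 state; never stabilizes
  -> state at step 30: (30-7) mod 2 = 1, same as step 8 -> [5 8 8 8 6]

Answer: 5 8 8 8 6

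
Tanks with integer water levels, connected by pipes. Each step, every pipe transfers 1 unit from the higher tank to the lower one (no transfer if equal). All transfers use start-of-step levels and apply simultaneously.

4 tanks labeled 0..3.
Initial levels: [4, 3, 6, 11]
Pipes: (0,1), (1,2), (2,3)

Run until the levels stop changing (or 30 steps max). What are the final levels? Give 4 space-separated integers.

Step 1: flows [0->1,2->1,3->2] -> levels [3 5 6 10]
Step 2: flows [1->0,2->1,3->2] -> levels [4 5 6 9]
Step 3: flows [1->0,2->1,3->2] -> levels [5 5 6 8]
Step 4: flows [0=1,2->1,3->2] -> levels [5 6 6 7]
Step 5: flows [1->0,1=2,3->2] -> levels [6 5 7 6]
Step 6: flows [0->1,2->1,2->3] -> levels [5 7 5 7]
Step 7: flows [1->0,1->2,3->2] -> levels [6 5 7 6]
  -> period-2 cycle: step 7 state = step 5 state; never stabilizes
  -> state at step 30: (30-5) mod 2 = 1, same as step 6 -> [5 7 5 7]

Answer: 5 7 5 7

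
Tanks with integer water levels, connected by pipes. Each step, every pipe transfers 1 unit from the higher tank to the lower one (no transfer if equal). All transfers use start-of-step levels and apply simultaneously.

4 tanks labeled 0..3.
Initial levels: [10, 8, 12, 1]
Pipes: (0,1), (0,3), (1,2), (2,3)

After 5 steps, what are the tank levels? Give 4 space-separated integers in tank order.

Answer: 9 6 9 7

Derivation:
Step 1: flows [0->1,0->3,2->1,2->3] -> levels [8 10 10 3]
Step 2: flows [1->0,0->3,1=2,2->3] -> levels [8 9 9 5]
Step 3: flows [1->0,0->3,1=2,2->3] -> levels [8 8 8 7]
Step 4: flows [0=1,0->3,1=2,2->3] -> levels [7 8 7 9]
Step 5: flows [1->0,3->0,1->2,3->2] -> levels [9 6 9 7]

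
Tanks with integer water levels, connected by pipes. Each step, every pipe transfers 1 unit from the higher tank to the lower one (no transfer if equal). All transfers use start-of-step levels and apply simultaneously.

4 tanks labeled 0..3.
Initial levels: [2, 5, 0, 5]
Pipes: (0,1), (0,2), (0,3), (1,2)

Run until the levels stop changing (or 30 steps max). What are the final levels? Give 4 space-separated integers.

Answer: 3 2 4 3

Derivation:
Step 1: flows [1->0,0->2,3->0,1->2] -> levels [3 3 2 4]
Step 2: flows [0=1,0->2,3->0,1->2] -> levels [3 2 4 3]
Step 3: flows [0->1,2->0,0=3,2->1] -> levels [3 4 2 3]
Step 4: flows [1->0,0->2,0=3,1->2] -> levels [3 2 4 3]
  -> period-2 cycle: step 4 state = step 2 state; never stabilizes
  -> state at step 30: (30-2) mod 2 = 0, same as step 2 -> [3 2 4 3]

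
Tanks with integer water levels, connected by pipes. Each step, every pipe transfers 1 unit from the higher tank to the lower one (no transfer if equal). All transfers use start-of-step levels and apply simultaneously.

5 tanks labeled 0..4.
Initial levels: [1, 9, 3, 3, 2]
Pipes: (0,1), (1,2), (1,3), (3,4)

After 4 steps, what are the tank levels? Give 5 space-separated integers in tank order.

Step 1: flows [1->0,1->2,1->3,3->4] -> levels [2 6 4 3 3]
Step 2: flows [1->0,1->2,1->3,3=4] -> levels [3 3 5 4 3]
Step 3: flows [0=1,2->1,3->1,3->4] -> levels [3 5 4 2 4]
Step 4: flows [1->0,1->2,1->3,4->3] -> levels [4 2 5 4 3]

Answer: 4 2 5 4 3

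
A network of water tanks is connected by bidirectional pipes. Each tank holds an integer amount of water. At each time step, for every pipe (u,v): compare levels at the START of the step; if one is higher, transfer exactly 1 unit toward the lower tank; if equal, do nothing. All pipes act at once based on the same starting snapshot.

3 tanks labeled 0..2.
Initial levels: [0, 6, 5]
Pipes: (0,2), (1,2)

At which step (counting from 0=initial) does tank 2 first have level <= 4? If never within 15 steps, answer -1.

Answer: 2

Derivation:
Step 1: flows [2->0,1->2] -> levels [1 5 5]
Step 2: flows [2->0,1=2] -> levels [2 5 4]
Tank 2 first reaches <=4 at step 2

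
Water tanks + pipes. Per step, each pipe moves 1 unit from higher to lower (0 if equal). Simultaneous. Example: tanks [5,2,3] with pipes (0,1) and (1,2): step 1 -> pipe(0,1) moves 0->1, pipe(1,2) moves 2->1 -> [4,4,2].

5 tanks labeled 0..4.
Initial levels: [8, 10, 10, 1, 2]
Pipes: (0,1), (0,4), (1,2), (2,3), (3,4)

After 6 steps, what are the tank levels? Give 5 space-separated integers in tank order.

Step 1: flows [1->0,0->4,1=2,2->3,4->3] -> levels [8 9 9 3 2]
Step 2: flows [1->0,0->4,1=2,2->3,3->4] -> levels [8 8 8 3 4]
Step 3: flows [0=1,0->4,1=2,2->3,4->3] -> levels [7 8 7 5 4]
Step 4: flows [1->0,0->4,1->2,2->3,3->4] -> levels [7 6 7 5 6]
Step 5: flows [0->1,0->4,2->1,2->3,4->3] -> levels [5 8 5 7 6]
Step 6: flows [1->0,4->0,1->2,3->2,3->4] -> levels [7 6 7 5 6]

Answer: 7 6 7 5 6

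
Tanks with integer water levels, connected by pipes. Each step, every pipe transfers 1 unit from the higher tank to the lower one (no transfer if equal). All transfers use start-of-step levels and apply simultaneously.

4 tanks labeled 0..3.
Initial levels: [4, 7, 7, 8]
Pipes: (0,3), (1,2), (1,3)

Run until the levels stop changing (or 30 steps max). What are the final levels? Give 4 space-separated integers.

Step 1: flows [3->0,1=2,3->1] -> levels [5 8 7 6]
Step 2: flows [3->0,1->2,1->3] -> levels [6 6 8 6]
Step 3: flows [0=3,2->1,1=3] -> levels [6 7 7 6]
Step 4: flows [0=3,1=2,1->3] -> levels [6 6 7 7]
Step 5: flows [3->0,2->1,3->1] -> levels [7 8 6 5]
Step 6: flows [0->3,1->2,1->3] -> levels [6 6 7 7]
  -> period-2 cycle: step 6 state = step 4 state; never stabilizes
  -> state at step 30: (30-4) mod 2 = 0, same as step 4 -> [6 6 7 7]

Answer: 6 6 7 7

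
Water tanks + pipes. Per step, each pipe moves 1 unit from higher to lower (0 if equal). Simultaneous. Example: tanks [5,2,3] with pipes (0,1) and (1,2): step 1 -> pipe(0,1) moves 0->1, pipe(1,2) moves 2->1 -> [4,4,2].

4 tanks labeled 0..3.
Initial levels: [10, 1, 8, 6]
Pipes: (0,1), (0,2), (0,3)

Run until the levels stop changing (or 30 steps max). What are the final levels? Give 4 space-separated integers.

Step 1: flows [0->1,0->2,0->3] -> levels [7 2 9 7]
Step 2: flows [0->1,2->0,0=3] -> levels [7 3 8 7]
Step 3: flows [0->1,2->0,0=3] -> levels [7 4 7 7]
Step 4: flows [0->1,0=2,0=3] -> levels [6 5 7 7]
Step 5: flows [0->1,2->0,3->0] -> levels [7 6 6 6]
Step 6: flows [0->1,0->2,0->3] -> levels [4 7 7 7]
Step 7: flows [1->0,2->0,3->0] -> levels [7 6 6 6]
  -> period-2 cycle: step 7 state = step 5 state; never stabilizes
  -> state at step 30: (30-5) mod 2 = 1, same as step 6 -> [4 7 7 7]

Answer: 4 7 7 7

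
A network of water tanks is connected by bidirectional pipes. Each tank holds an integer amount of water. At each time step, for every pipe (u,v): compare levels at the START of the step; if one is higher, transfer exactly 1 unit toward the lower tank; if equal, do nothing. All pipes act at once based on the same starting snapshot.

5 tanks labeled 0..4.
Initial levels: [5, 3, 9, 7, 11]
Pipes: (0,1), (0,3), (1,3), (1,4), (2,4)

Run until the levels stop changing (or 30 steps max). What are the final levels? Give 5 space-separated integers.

Answer: 7 5 7 7 9

Derivation:
Step 1: flows [0->1,3->0,3->1,4->1,4->2] -> levels [5 6 10 5 9]
Step 2: flows [1->0,0=3,1->3,4->1,2->4] -> levels [6 5 9 6 9]
Step 3: flows [0->1,0=3,3->1,4->1,2=4] -> levels [5 8 9 5 8]
Step 4: flows [1->0,0=3,1->3,1=4,2->4] -> levels [6 6 8 6 9]
Step 5: flows [0=1,0=3,1=3,4->1,4->2] -> levels [6 7 9 6 7]
Step 6: flows [1->0,0=3,1->3,1=4,2->4] -> levels [7 5 8 7 8]
Step 7: flows [0->1,0=3,3->1,4->1,2=4] -> levels [6 8 8 6 7]
Step 8: flows [1->0,0=3,1->3,1->4,2->4] -> levels [7 5 7 7 9]
Step 9: flows [0->1,0=3,3->1,4->1,4->2] -> levels [6 8 8 6 7]
  -> period-2 cycle: step 9 state = step 7 state; never stabilizes
  -> state at step 30: (30-7) mod 2 = 1, same as step 8 -> [7 5 7 7 9]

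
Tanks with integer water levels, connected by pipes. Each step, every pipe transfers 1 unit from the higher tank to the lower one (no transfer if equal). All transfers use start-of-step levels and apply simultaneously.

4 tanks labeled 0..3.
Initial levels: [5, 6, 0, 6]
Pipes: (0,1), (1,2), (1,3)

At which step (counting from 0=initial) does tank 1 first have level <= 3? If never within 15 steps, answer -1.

Step 1: flows [1->0,1->2,1=3] -> levels [6 4 1 6]
Step 2: flows [0->1,1->2,3->1] -> levels [5 5 2 5]
Step 3: flows [0=1,1->2,1=3] -> levels [5 4 3 5]
Step 4: flows [0->1,1->2,3->1] -> levels [4 5 4 4]
Step 5: flows [1->0,1->2,1->3] -> levels [5 2 5 5]
Tank 1 first reaches <=3 at step 5

Answer: 5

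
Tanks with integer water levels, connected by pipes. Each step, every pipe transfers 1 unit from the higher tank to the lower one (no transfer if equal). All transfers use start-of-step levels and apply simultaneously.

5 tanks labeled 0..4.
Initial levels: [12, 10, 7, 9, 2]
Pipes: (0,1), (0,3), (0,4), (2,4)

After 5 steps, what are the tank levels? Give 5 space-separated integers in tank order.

Answer: 8 9 7 9 7

Derivation:
Step 1: flows [0->1,0->3,0->4,2->4] -> levels [9 11 6 10 4]
Step 2: flows [1->0,3->0,0->4,2->4] -> levels [10 10 5 9 6]
Step 3: flows [0=1,0->3,0->4,4->2] -> levels [8 10 6 10 6]
Step 4: flows [1->0,3->0,0->4,2=4] -> levels [9 9 6 9 7]
Step 5: flows [0=1,0=3,0->4,4->2] -> levels [8 9 7 9 7]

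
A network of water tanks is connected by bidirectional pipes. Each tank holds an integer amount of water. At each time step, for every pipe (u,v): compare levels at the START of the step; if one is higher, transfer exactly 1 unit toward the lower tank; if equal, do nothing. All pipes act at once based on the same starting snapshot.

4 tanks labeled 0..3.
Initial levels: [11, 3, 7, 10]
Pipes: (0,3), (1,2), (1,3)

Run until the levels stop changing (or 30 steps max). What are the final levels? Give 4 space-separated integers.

Step 1: flows [0->3,2->1,3->1] -> levels [10 5 6 10]
Step 2: flows [0=3,2->1,3->1] -> levels [10 7 5 9]
Step 3: flows [0->3,1->2,3->1] -> levels [9 7 6 9]
Step 4: flows [0=3,1->2,3->1] -> levels [9 7 7 8]
Step 5: flows [0->3,1=2,3->1] -> levels [8 8 7 8]
Step 6: flows [0=3,1->2,1=3] -> levels [8 7 8 8]
Step 7: flows [0=3,2->1,3->1] -> levels [8 9 7 7]
Step 8: flows [0->3,1->2,1->3] -> levels [7 7 8 9]
Step 9: flows [3->0,2->1,3->1] -> levels [8 9 7 7]
  -> period-2 cycle: step 9 state = step 7 state; never stabilizes
  -> state at step 30: (30-7) mod 2 = 1, same as step 8 -> [7 7 8 9]

Answer: 7 7 8 9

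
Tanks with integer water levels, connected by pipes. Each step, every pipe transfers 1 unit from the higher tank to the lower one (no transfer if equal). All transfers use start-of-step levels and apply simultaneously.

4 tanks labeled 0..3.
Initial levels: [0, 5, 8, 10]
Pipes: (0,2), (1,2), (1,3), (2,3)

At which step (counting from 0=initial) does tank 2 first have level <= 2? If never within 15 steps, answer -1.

Answer: -1

Derivation:
Step 1: flows [2->0,2->1,3->1,3->2] -> levels [1 7 7 8]
Step 2: flows [2->0,1=2,3->1,3->2] -> levels [2 8 7 6]
Step 3: flows [2->0,1->2,1->3,2->3] -> levels [3 6 6 8]
Step 4: flows [2->0,1=2,3->1,3->2] -> levels [4 7 6 6]
Step 5: flows [2->0,1->2,1->3,2=3] -> levels [5 5 6 7]
Step 6: flows [2->0,2->1,3->1,3->2] -> levels [6 7 5 5]
Step 7: flows [0->2,1->2,1->3,2=3] -> levels [5 5 7 6]
Step 8: flows [2->0,2->1,3->1,2->3] -> levels [6 7 4 6]
Step 9: flows [0->2,1->2,1->3,3->2] -> levels [5 5 7 6]
  -> period-2 cycle (repeats step 7); tank 2 never drops to <=2
Tank 2 never reaches <=2 within 15 steps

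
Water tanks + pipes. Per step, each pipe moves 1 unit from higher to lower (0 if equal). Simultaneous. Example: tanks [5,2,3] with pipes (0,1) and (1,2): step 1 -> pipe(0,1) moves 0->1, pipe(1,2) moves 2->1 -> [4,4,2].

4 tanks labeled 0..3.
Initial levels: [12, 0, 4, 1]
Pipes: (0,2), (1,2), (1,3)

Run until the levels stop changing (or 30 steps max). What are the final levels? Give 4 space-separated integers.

Answer: 5 5 4 3

Derivation:
Step 1: flows [0->2,2->1,3->1] -> levels [11 2 4 0]
Step 2: flows [0->2,2->1,1->3] -> levels [10 2 4 1]
Step 3: flows [0->2,2->1,1->3] -> levels [9 2 4 2]
Step 4: flows [0->2,2->1,1=3] -> levels [8 3 4 2]
Step 5: flows [0->2,2->1,1->3] -> levels [7 3 4 3]
Step 6: flows [0->2,2->1,1=3] -> levels [6 4 4 3]
Step 7: flows [0->2,1=2,1->3] -> levels [5 3 5 4]
Step 8: flows [0=2,2->1,3->1] -> levels [5 5 4 3]
Step 9: flows [0->2,1->2,1->3] -> levels [4 3 6 4]
Step 10: flows [2->0,2->1,3->1] -> levels [5 5 4 3]
  -> period-2 cycle: step 10 state = step 8 state; never stabilizes
  -> state at step 30: (30-8) mod 2 = 0, same as step 8 -> [5 5 4 3]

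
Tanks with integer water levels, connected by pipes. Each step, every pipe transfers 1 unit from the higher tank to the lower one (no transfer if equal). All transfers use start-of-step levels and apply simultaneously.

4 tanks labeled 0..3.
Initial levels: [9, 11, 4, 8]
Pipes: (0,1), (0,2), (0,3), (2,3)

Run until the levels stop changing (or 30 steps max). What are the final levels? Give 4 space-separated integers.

Step 1: flows [1->0,0->2,0->3,3->2] -> levels [8 10 6 8]
Step 2: flows [1->0,0->2,0=3,3->2] -> levels [8 9 8 7]
Step 3: flows [1->0,0=2,0->3,2->3] -> levels [8 8 7 9]
Step 4: flows [0=1,0->2,3->0,3->2] -> levels [8 8 9 7]
Step 5: flows [0=1,2->0,0->3,2->3] -> levels [8 8 7 9]
  -> period-2 cycle: step 5 state = step 3 state; never stabilizes
  -> state at step 30: (30-3) mod 2 = 1, same as step 4 -> [8 8 9 7]

Answer: 8 8 9 7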